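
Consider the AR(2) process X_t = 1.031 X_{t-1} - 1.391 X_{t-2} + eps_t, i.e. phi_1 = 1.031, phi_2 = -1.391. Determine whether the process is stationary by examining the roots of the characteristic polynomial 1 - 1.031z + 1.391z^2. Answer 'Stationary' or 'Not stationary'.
\text{Not stationary}

The AR(p) characteristic polynomial is P(z) = 1 - 1.031z + 1.391z^2.
Stationarity requires all roots to lie outside the unit circle, i.e. |z| > 1 for every root.
Set 1 + (-1.031) z + (1.391) z^2 = 0, i.e. a z^2 + b z + c = 0 with a = 1.391, b = -1.031, c = 1.
Discriminant D = b^2 - 4ac = (-1.031)^2 - 4*(1.391)*1 = 1.062961 - (5.564) = -4.501039.
D < 0, so the roots are the complex-conjugate pair z = (-b +/- i sqrt(-D)) / (2a) = 0.3706 +/- 0.7626i.
For a conjugate pair |z|^2 = z * conj(z) = (product of roots) = c/a = 1/(1.391) = 0.718907, so |z| = sqrt(0.718907) = 0.8479 for both roots.
Moduli of all roots: 0.8479, 0.8479.
All moduli strictly greater than 1? No.
Verdict: Not stationary.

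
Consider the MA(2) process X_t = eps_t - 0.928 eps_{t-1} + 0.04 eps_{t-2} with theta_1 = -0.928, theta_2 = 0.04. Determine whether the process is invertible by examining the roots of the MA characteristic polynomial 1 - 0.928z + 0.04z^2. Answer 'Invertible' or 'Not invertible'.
\text{Invertible}

The MA(q) characteristic polynomial is P(z) = 1 - 0.928z + 0.04z^2.
Invertibility requires all roots to lie outside the unit circle, i.e. |z| > 1 for every root.
Set 1 + (-0.928) z + (0.04) z^2 = 0, i.e. a z^2 + b z + c = 0 with a = 0.04, b = -0.928, c = 1.
Discriminant D = b^2 - 4ac = (-0.928)^2 - 4*(0.04)*1 = 0.861184 - (0.16) = 0.701184.
D >= 0, so the roots are real: z = (-b +/- sqrt(D)) / (2a) = (0.928 +/- 0.837367) / (0.08).
  z_1 = (0.928 + 0.837367) / (0.08) = 22.0671,   |z_1| = 22.0671.
  z_2 = (0.928 - 0.837367) / (0.08) = 1.1329,   |z_2| = 1.1329.
Moduli of all roots: 22.0671, 1.1329.
All moduli strictly greater than 1? Yes.
Verdict: Invertible.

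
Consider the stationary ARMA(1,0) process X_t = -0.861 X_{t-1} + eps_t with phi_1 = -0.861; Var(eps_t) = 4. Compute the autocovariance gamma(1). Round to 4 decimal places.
\gamma(1) = -13.3138

Multiply the model equation by X_{t-k} and take expectations. With theta_0 = psi_0 = 1 and psi_j the MA(infinity) weights, this gives
  gamma(k) - sum_i phi_i gamma(k-i) = c_k,
  c_k = sigma^2 * sum_{j=k..q} theta_j psi_{j-k}   (c_k = 0 for k > q),
using gamma(-m) = gamma(m).
Pure AR (q = 0): c_0 = sigma^2 = 4, c_k = 0 for k >= 1.
Equations for k = 0 and k = 1 (AR order 1):
  gamma(0) = phi_1 gamma(1) + c_0
  gamma(1) = phi_1 gamma(0) + c_1
Substituting the second into the first: gamma(0) (1 - phi_1^2) = c_0 + phi_1 c_1, so
  gamma(0) = c_0 / (1 - phi_1^2) = 4 / (1 - (-0.861)^2) = 4 / 0.258679 = 15.46318.
  gamma(1) = phi_1 gamma(0) = (-0.861)(15.46318) = -13.313798.
Therefore gamma(1) = -13.3138 (to 4 decimal places).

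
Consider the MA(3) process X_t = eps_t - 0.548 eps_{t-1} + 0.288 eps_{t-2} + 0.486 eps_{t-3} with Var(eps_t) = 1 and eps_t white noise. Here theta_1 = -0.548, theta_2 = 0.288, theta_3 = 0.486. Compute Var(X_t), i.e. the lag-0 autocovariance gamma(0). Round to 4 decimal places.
\gamma(0) = 1.6194

For an MA(q) process X_t = eps_t + sum_i theta_i eps_{t-i} with
Var(eps_t) = sigma^2, the variance is
  gamma(0) = sigma^2 * (1 + sum_i theta_i^2).
  sum_i theta_i^2 = (-0.548)^2 + (0.288)^2 + (0.486)^2 = 0.300304 + 0.082944 + 0.236196 = 0.619444.
  gamma(0) = 1 * (1 + 0.619444) = 1 * 1.619444 = 1.619444, which rounds to 1.6194.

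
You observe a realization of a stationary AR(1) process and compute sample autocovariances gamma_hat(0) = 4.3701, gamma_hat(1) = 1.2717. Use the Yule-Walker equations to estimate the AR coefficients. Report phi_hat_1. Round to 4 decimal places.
\hat\phi_{1} = 0.2910

The Yule-Walker equations for an AR(p) process read, in matrix form,
  Gamma_p phi = r_p,   with   (Gamma_p)_{ij} = gamma(|i - j|),
                       (r_p)_i = gamma(i),   i,j = 1..p.
Substitute the sample gammas (Toeplitz matrix and right-hand side of size 1):
  Gamma_p = [[4.3701]]
  r_p     = [1.2717]
With p = 1 this is the single equation gamma(0) phi_1 = gamma(1):
  phi_hat_1 = gamma(1) / gamma(0) = 1.2717 / 4.3701 = 0.2910.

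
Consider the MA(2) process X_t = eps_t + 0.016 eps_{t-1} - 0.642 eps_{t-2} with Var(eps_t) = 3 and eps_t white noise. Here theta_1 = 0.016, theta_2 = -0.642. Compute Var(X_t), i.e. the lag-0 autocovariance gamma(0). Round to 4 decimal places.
\gamma(0) = 4.2373

For an MA(q) process X_t = eps_t + sum_i theta_i eps_{t-i} with
Var(eps_t) = sigma^2, the variance is
  gamma(0) = sigma^2 * (1 + sum_i theta_i^2).
  sum_i theta_i^2 = (0.016)^2 + (-0.642)^2 = 0.000256 + 0.412164 = 0.41242.
  gamma(0) = 3 * (1 + 0.41242) = 3 * 1.41242 = 4.23726, which rounds to 4.2373.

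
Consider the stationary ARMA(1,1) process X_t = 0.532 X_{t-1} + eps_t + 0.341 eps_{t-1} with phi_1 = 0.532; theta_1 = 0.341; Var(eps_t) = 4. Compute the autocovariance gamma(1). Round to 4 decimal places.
\gamma(1) = 5.7540

Multiply the model equation by X_{t-k} and take expectations. With theta_0 = psi_0 = 1 and psi_j the MA(infinity) weights, this gives
  gamma(k) - sum_i phi_i gamma(k-i) = c_k,
  c_k = sigma^2 * sum_{j=k..q} theta_j psi_{j-k}   (c_k = 0 for k > q),
using gamma(-m) = gamma(m).
psi-weights needed (psi_j = theta_j + sum_i phi_i psi_{j-i}):
  psi_1 = theta_1 + phi_1 = 0.341 + (0.532) = 0.873
Right-hand sides:
  c_0 = sigma^2 (1 + theta_1 psi_1) = 4 * (1 + (0.341)(0.873)) = 4 * 1.297693 = 5.190772
  c_1 = sigma^2 theta_1 = 4 * (0.341) = 1.364
  c_2 = 0
Equations for k = 0 and k = 1 (AR order 1):
  gamma(0) = phi_1 gamma(1) + c_0
  gamma(1) = phi_1 gamma(0) + c_1
Substituting the second into the first: gamma(0) (1 - phi_1^2) = c_0 + phi_1 c_1, so
  gamma(0) = (c_0 + phi_1 c_1) / (1 - phi_1^2) = (5.190772 + (0.532)(1.364)) / (1 - (0.532)^2) = 5.91642 / 0.716976 = 8.251908.
  gamma(1) = phi_1 gamma(0) + c_1 = (0.532)(8.251908) + (1.364) = 5.754015.
Therefore gamma(1) = 5.7540 (to 4 decimal places).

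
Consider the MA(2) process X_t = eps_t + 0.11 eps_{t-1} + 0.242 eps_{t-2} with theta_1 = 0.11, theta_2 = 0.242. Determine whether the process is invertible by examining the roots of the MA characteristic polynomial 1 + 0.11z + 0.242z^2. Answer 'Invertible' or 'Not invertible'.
\text{Invertible}

The MA(q) characteristic polynomial is P(z) = 1 + 0.11z + 0.242z^2.
Invertibility requires all roots to lie outside the unit circle, i.e. |z| > 1 for every root.
Set 1 + (0.11) z + (0.242) z^2 = 0, i.e. a z^2 + b z + c = 0 with a = 0.242, b = 0.11, c = 1.
Discriminant D = b^2 - 4ac = (0.11)^2 - 4*(0.242)*1 = 0.0121 - (0.968) = -0.9559.
D < 0, so the roots are the complex-conjugate pair z = (-b +/- i sqrt(-D)) / (2a) = -0.2273 +/- 2.02i.
For a conjugate pair |z|^2 = z * conj(z) = (product of roots) = c/a = 1/(0.242) = 4.132231, so |z| = sqrt(4.132231) = 2.0328 for both roots.
Moduli of all roots: 2.0328, 2.0328.
All moduli strictly greater than 1? Yes.
Verdict: Invertible.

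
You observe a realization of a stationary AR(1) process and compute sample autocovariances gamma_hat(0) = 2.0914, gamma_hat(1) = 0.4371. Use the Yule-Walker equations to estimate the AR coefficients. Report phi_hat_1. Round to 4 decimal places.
\hat\phi_{1} = 0.2090

The Yule-Walker equations for an AR(p) process read, in matrix form,
  Gamma_p phi = r_p,   with   (Gamma_p)_{ij} = gamma(|i - j|),
                       (r_p)_i = gamma(i),   i,j = 1..p.
Substitute the sample gammas (Toeplitz matrix and right-hand side of size 1):
  Gamma_p = [[2.0914]]
  r_p     = [0.4371]
With p = 1 this is the single equation gamma(0) phi_1 = gamma(1):
  phi_hat_1 = gamma(1) / gamma(0) = 0.4371 / 2.0914 = 0.2090.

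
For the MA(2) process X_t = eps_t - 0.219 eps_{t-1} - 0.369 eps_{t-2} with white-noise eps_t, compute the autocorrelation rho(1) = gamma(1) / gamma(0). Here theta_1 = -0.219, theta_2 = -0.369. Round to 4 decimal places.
\rho(1) = -0.1167

For an MA(q) process with theta_0 = 1, the autocovariance is
  gamma(k) = sigma^2 * sum_{i=0..q-k} theta_i * theta_{i+k},
and rho(k) = gamma(k) / gamma(0). Sigma^2 cancels.
  numerator   = (1)*(-0.219) + (-0.219)*(-0.369) = -0.138189.
  denominator = (1)^2 + (-0.219)^2 + (-0.369)^2 = 1.184122.
  rho(1) = -0.138189 / 1.184122 = -0.1167.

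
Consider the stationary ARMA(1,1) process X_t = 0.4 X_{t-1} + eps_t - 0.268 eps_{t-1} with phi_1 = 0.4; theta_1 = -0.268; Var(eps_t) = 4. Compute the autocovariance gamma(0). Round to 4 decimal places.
\gamma(0) = 4.0830

Multiply the model equation by X_{t-k} and take expectations. With theta_0 = psi_0 = 1 and psi_j the MA(infinity) weights, this gives
  gamma(k) - sum_i phi_i gamma(k-i) = c_k,
  c_k = sigma^2 * sum_{j=k..q} theta_j psi_{j-k}   (c_k = 0 for k > q),
using gamma(-m) = gamma(m).
psi-weights needed (psi_j = theta_j + sum_i phi_i psi_{j-i}):
  psi_1 = theta_1 + phi_1 = -0.268 + (0.4) = 0.132
Right-hand sides:
  c_0 = sigma^2 (1 + theta_1 psi_1) = 4 * (1 + (-0.268)(0.132)) = 4 * 0.964624 = 3.858496
  c_1 = sigma^2 theta_1 = 4 * (-0.268) = -1.072
  c_2 = 0
Equations for k = 0 and k = 1 (AR order 1):
  gamma(0) = phi_1 gamma(1) + c_0
  gamma(1) = phi_1 gamma(0) + c_1
Substituting the second into the first: gamma(0) (1 - phi_1^2) = c_0 + phi_1 c_1, so
  gamma(0) = (c_0 + phi_1 c_1) / (1 - phi_1^2) = (3.858496 + (0.4)(-1.072)) / (1 - (0.4)^2) = 3.429696 / 0.84 = 4.082971.
Therefore gamma(0) = 4.0830 (to 4 decimal places).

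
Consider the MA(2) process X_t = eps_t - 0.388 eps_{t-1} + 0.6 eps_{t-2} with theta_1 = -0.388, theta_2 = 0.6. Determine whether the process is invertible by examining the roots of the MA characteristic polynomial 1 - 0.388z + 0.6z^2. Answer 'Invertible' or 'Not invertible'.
\text{Invertible}

The MA(q) characteristic polynomial is P(z) = 1 - 0.388z + 0.6z^2.
Invertibility requires all roots to lie outside the unit circle, i.e. |z| > 1 for every root.
Set 1 + (-0.388) z + (0.6) z^2 = 0, i.e. a z^2 + b z + c = 0 with a = 0.6, b = -0.388, c = 1.
Discriminant D = b^2 - 4ac = (-0.388)^2 - 4*(0.6)*1 = 0.150544 - (2.4) = -2.249456.
D < 0, so the roots are the complex-conjugate pair z = (-b +/- i sqrt(-D)) / (2a) = 0.3233 +/- 1.2498i.
For a conjugate pair |z|^2 = z * conj(z) = (product of roots) = c/a = 1/(0.6) = 1.666667, so |z| = sqrt(1.666667) = 1.291 for both roots.
Moduli of all roots: 1.2910, 1.2910.
All moduli strictly greater than 1? Yes.
Verdict: Invertible.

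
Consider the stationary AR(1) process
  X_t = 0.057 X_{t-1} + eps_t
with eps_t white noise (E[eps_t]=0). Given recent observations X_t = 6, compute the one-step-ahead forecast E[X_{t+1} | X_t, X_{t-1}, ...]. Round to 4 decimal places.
E[X_{t+1} \mid \mathcal F_t] = 0.3420

For an AR(p) model X_t = c + sum_i phi_i X_{t-i} + eps_t, the
one-step-ahead conditional mean is
  E[X_{t+1} | X_t, ...] = c + sum_i phi_i X_{t+1-i}.
Substitute known values:
  E[X_{t+1} | ...] = (0.057) * (6)
                   = 0.3420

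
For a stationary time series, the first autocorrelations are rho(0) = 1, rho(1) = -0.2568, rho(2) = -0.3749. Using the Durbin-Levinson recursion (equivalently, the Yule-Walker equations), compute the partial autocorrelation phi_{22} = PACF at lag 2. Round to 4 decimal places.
\phi_{22} = -0.4720

The PACF at lag k is phi_{kk}, the last component of the solution
to the Yule-Walker system G_k phi = r_k where
  (G_k)_{ij} = rho(|i - j|), (r_k)_i = rho(i), i,j = 1..k.
Equivalently, Durbin-Levinson gives phi_{kk} iteratively:
  phi_{11} = rho(1)
  phi_{kk} = [rho(k) - sum_{j=1..k-1} phi_{k-1,j} rho(k-j)]
            / [1 - sum_{j=1..k-1} phi_{k-1,j} rho(j)],
  phi_{k,j} = phi_{k-1,j} - phi_{kk} phi_{k-1,k-j},  j = 1..k-1.
Step k = 1:
  phi_11 = rho(1) = -0.2568.
Step k = 2:
  phi_22 = [rho(2) - phi_11 rho(1)] / [1 - phi_11 rho(1)] = [-0.3749 - (-0.2568)(-0.2568)] / [1 - (-0.2568)(-0.2568)]
         = -0.44084624 / 0.93405376 = -0.472.
Therefore phi_{22} = -0.4720.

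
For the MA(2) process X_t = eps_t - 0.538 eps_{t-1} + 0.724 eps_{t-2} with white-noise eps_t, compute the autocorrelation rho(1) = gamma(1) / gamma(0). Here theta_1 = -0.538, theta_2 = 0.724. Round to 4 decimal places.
\rho(1) = -0.5114

For an MA(q) process with theta_0 = 1, the autocovariance is
  gamma(k) = sigma^2 * sum_{i=0..q-k} theta_i * theta_{i+k},
and rho(k) = gamma(k) / gamma(0). Sigma^2 cancels.
  numerator   = (1)*(-0.538) + (-0.538)*(0.724) = -0.927512.
  denominator = (1)^2 + (-0.538)^2 + (0.724)^2 = 1.81362.
  rho(1) = -0.927512 / 1.81362 = -0.5114.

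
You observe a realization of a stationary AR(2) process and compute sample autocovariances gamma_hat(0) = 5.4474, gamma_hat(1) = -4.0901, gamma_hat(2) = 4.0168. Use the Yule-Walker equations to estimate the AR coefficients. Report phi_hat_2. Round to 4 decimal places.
\hat\phi_{2} = 0.3980

The Yule-Walker equations for an AR(p) process read, in matrix form,
  Gamma_p phi = r_p,   with   (Gamma_p)_{ij} = gamma(|i - j|),
                       (r_p)_i = gamma(i),   i,j = 1..p.
Substitute the sample gammas (Toeplitz matrix and right-hand side of size 2):
  Gamma_p = [[5.4474, -4.0901], [-4.0901, 5.4474]]
  r_p     = [-4.0901, 4.0168]
Written out:
  5.4474 phi_1 - 4.0901 phi_2 = -4.0901
  -4.0901 phi_1 + 5.4474 phi_2 = 4.0168
Solve by Cramer's rule:
  det = gamma(0)^2 - gamma(1)^2 = (5.4474)^2 - (-4.0901)^2 = 29.67416676 - 16.72891801 = 12.94524875
  phi_hat_1 = [gamma(1) gamma(0) - gamma(1) gamma(2)] / det = [(-4.0901)(5.4474) - (-4.0901)(4.0168)] / 12.94524875 = -5.85129706 / 12.94524875 = -0.452
  phi_hat_2 = [gamma(0) gamma(2) - gamma(1)^2] / det = [(5.4474)(4.0168) - (-4.0901)^2] / 12.94524875 = 5.15219831 / 12.94524875 = 0.398
So phi_hat = [-0.4520, 0.3980].
Therefore phi_hat_2 = 0.3980.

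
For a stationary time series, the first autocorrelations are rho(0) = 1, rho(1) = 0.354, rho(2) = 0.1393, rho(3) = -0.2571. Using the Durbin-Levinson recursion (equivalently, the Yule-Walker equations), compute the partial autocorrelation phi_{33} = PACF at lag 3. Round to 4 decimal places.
\phi_{33} = -0.3560

The PACF at lag k is phi_{kk}, the last component of the solution
to the Yule-Walker system G_k phi = r_k where
  (G_k)_{ij} = rho(|i - j|), (r_k)_i = rho(i), i,j = 1..k.
Equivalently, Durbin-Levinson gives phi_{kk} iteratively:
  phi_{11} = rho(1)
  phi_{kk} = [rho(k) - sum_{j=1..k-1} phi_{k-1,j} rho(k-j)]
            / [1 - sum_{j=1..k-1} phi_{k-1,j} rho(j)],
  phi_{k,j} = phi_{k-1,j} - phi_{kk} phi_{k-1,k-j},  j = 1..k-1.
Step k = 1:
  phi_11 = rho(1) = 0.354.
Step k = 2:
  phi_22 = [rho(2) - phi_11 rho(1)] / [1 - phi_11 rho(1)] = [0.1393 - (0.354)(0.354)] / [1 - (0.354)(0.354)]
         = 0.013984 / 0.874684 = 0.015987.
  Update: phi_21 = phi_11 - phi_22 phi_11 = 0.354 - (0.015987)(0.354) = 0.34834.
Step k = 3:
  phi_33 = [rho(3) - phi_21 rho(2) - phi_22 rho(1)] / [1 - phi_21 rho(1) - phi_22 rho(2)]
    numerator   = -0.2571 - (0.34834)(0.1393) - (0.015987)(0.354) = -0.31128339
    denominator = 1 - (0.34834)(0.354) - (0.015987)(0.1393) = 0.87446043
  phi_33 = -0.31128339 / 0.87446043 = -0.356.
Therefore phi_{33} = -0.3560.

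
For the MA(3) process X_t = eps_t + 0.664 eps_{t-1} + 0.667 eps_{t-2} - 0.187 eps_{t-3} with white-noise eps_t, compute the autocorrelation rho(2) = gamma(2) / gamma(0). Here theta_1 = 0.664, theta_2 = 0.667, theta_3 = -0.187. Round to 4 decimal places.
\rho(2) = 0.2826

For an MA(q) process with theta_0 = 1, the autocovariance is
  gamma(k) = sigma^2 * sum_{i=0..q-k} theta_i * theta_{i+k},
and rho(k) = gamma(k) / gamma(0). Sigma^2 cancels.
  numerator   = (1)*(0.667) + (0.664)*(-0.187) = 0.542832.
  denominator = (1)^2 + (0.664)^2 + (0.667)^2 + (-0.187)^2 = 1.920754.
  rho(2) = 0.542832 / 1.920754 = 0.2826.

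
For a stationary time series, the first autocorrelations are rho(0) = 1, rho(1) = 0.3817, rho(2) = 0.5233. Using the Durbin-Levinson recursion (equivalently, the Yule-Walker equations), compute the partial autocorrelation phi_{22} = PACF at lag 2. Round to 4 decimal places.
\phi_{22} = 0.4420

The PACF at lag k is phi_{kk}, the last component of the solution
to the Yule-Walker system G_k phi = r_k where
  (G_k)_{ij} = rho(|i - j|), (r_k)_i = rho(i), i,j = 1..k.
Equivalently, Durbin-Levinson gives phi_{kk} iteratively:
  phi_{11} = rho(1)
  phi_{kk} = [rho(k) - sum_{j=1..k-1} phi_{k-1,j} rho(k-j)]
            / [1 - sum_{j=1..k-1} phi_{k-1,j} rho(j)],
  phi_{k,j} = phi_{k-1,j} - phi_{kk} phi_{k-1,k-j},  j = 1..k-1.
Step k = 1:
  phi_11 = rho(1) = 0.3817.
Step k = 2:
  phi_22 = [rho(2) - phi_11 rho(1)] / [1 - phi_11 rho(1)] = [0.5233 - (0.3817)(0.3817)] / [1 - (0.3817)(0.3817)]
         = 0.37760511 / 0.85430511 = 0.442.
Therefore phi_{22} = 0.4420.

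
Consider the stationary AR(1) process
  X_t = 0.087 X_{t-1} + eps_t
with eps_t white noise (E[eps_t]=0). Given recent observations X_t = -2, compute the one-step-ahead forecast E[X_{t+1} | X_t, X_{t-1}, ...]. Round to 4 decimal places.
E[X_{t+1} \mid \mathcal F_t] = -0.1740

For an AR(p) model X_t = c + sum_i phi_i X_{t-i} + eps_t, the
one-step-ahead conditional mean is
  E[X_{t+1} | X_t, ...] = c + sum_i phi_i X_{t+1-i}.
Substitute known values:
  E[X_{t+1} | ...] = (0.087) * (-2)
                   = -0.1740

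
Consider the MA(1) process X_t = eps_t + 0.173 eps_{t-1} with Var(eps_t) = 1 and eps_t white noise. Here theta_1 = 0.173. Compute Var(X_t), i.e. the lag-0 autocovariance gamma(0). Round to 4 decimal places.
\gamma(0) = 1.0299

For an MA(q) process X_t = eps_t + sum_i theta_i eps_{t-i} with
Var(eps_t) = sigma^2, the variance is
  gamma(0) = sigma^2 * (1 + sum_i theta_i^2).
  sum_i theta_i^2 = (0.173)^2 = 0.029929.
  gamma(0) = 1 * (1 + 0.029929) = 1 * 1.029929 = 1.029929, which rounds to 1.0299.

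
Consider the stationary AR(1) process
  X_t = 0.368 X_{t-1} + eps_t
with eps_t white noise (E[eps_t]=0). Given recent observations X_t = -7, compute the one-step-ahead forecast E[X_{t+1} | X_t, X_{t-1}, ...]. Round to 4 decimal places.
E[X_{t+1} \mid \mathcal F_t] = -2.5760

For an AR(p) model X_t = c + sum_i phi_i X_{t-i} + eps_t, the
one-step-ahead conditional mean is
  E[X_{t+1} | X_t, ...] = c + sum_i phi_i X_{t+1-i}.
Substitute known values:
  E[X_{t+1} | ...] = (0.368) * (-7)
                   = -2.5760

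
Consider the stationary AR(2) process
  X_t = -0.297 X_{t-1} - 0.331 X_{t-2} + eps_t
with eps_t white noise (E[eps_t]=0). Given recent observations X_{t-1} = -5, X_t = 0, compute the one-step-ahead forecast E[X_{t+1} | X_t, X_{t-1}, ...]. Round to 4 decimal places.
E[X_{t+1} \mid \mathcal F_t] = 1.6550

For an AR(p) model X_t = c + sum_i phi_i X_{t-i} + eps_t, the
one-step-ahead conditional mean is
  E[X_{t+1} | X_t, ...] = c + sum_i phi_i X_{t+1-i}.
Substitute known values:
  E[X_{t+1} | ...] = (-0.297) * (0) + (-0.331) * (-5)
                   = 1.6550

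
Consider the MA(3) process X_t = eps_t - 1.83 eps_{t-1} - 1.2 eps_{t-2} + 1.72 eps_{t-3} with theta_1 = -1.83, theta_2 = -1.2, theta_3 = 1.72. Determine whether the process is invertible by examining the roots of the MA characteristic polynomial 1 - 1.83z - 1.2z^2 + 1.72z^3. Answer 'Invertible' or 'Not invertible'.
\text{Not invertible}

The MA(q) characteristic polynomial is P(z) = 1 - 1.83z - 1.2z^2 + 1.72z^3.
Invertibility requires all roots to lie outside the unit circle, i.e. |z| > 1 for every root.
Degree 3: look for a simple real root z0 first, then factor out (1 - z/z0) and solve the remaining quadratic.
Testing z0 = 0.5: P(0.5) = 1 + (-1.83)(0.5) + (-1.2)(0.5)^2 + (1.72)(0.5)^3
  = 1 + (-0.915) + (-0.3) + (0.215) = 0.  So z_0 = 0.5 is a root, |z_0| = 0.5.
Divide out the factor (1 - 2 z) = (1 - z/z0) (since 1/z0 = 2):
  P(z) = (1 - 2 z)(1 + (0.17) z + (-0.86) z^2)
  [check: z-coef 0.17 - (2) = -1.83; z^2-coef -0.86 - (2)(0.17) = -1.2; z^3-coef -(2)(-0.86) = 1.72.]
Remaining roots from the quadratic factor 1 + (0.17) z + (-0.86) z^2:
  Set 1 + (0.17) z + (-0.86) z^2 = 0, i.e. a z^2 + b z + c = 0 with a = -0.86, b = 0.17, c = 1.
  Discriminant D = b^2 - 4ac = (0.17)^2 - 4*(-0.86)*1 = 0.0289 - (-3.44) = 3.4689.
  D >= 0, so the roots are real: z = (-b +/- sqrt(D)) / (2a) = (-0.17 +/- 1.862498) / (-1.72).
    z_1 = (-0.17 + 1.862498) / (-1.72) = -0.984,   |z_1| = 0.984.
    z_2 = (-0.17 - 1.862498) / (-1.72) = 1.1817,   |z_2| = 1.1817.
Moduli of all roots: 0.5000, 0.9840, 1.1817.
All moduli strictly greater than 1? No.
Verdict: Not invertible.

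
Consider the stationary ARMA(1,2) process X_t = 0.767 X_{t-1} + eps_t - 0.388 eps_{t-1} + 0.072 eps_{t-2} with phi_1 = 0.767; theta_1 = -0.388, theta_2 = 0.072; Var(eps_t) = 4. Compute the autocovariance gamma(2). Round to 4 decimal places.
\gamma(2) = 2.6244

Multiply the model equation by X_{t-k} and take expectations. With theta_0 = psi_0 = 1 and psi_j the MA(infinity) weights, this gives
  gamma(k) - sum_i phi_i gamma(k-i) = c_k,
  c_k = sigma^2 * sum_{j=k..q} theta_j psi_{j-k}   (c_k = 0 for k > q),
using gamma(-m) = gamma(m).
psi-weights needed (psi_j = theta_j + sum_i phi_i psi_{j-i}):
  psi_1 = theta_1 + phi_1 = -0.388 + (0.767) = 0.379
  psi_2 = theta_2 + phi_1 psi_1 = 0.072 + (0.767)(0.379) = 0.362693
Right-hand sides:
  c_0 = sigma^2 (1 + theta_1 psi_1 + theta_2 psi_2) = 4 * (1 + (-0.388)(0.379) + (0.072)(0.362693)) = 4 * 0.879062 = 3.516248
  c_1 = sigma^2 (theta_1 + theta_2 psi_1) = 4 * (-0.388 + (0.072)(0.379)) = -1.442848
  c_2 = sigma^2 theta_2 = 4 * (0.072) = 0.288
Equations for k = 0 and k = 1 (AR order 1):
  gamma(0) = phi_1 gamma(1) + c_0
  gamma(1) = phi_1 gamma(0) + c_1
Substituting the second into the first: gamma(0) (1 - phi_1^2) = c_0 + phi_1 c_1, so
  gamma(0) = (c_0 + phi_1 c_1) / (1 - phi_1^2) = (3.516248 + (0.767)(-1.442848)) / (1 - (0.767)^2) = 2.409583 / 0.411711 = 5.852608.
  gamma(1) = phi_1 gamma(0) + c_1 = (0.767)(5.852608) + (-1.442848) = 3.046102.
For k = 2: gamma(2) = phi_1 gamma(1) + c_2
  = (0.767)(3.046102) + (0.288) = 2.624361.
Therefore gamma(2) = 2.6244 (to 4 decimal places).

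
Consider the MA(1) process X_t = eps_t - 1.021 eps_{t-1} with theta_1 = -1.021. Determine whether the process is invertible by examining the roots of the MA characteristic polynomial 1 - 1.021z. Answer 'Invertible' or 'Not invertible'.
\text{Not invertible}

The MA(q) characteristic polynomial is P(z) = 1 - 1.021z.
Invertibility requires all roots to lie outside the unit circle, i.e. |z| > 1 for every root.
This is linear in z: 1 + (-1.021) z = 0  =>  z = -1/(-1.021) = 0.979432,  |z| = 0.979432.
Moduli of all roots: 0.9794.
All moduli strictly greater than 1? No.
Verdict: Not invertible.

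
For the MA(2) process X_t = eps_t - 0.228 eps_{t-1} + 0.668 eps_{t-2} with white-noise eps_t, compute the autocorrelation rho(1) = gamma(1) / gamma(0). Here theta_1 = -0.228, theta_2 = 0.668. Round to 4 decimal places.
\rho(1) = -0.2538

For an MA(q) process with theta_0 = 1, the autocovariance is
  gamma(k) = sigma^2 * sum_{i=0..q-k} theta_i * theta_{i+k},
and rho(k) = gamma(k) / gamma(0). Sigma^2 cancels.
  numerator   = (1)*(-0.228) + (-0.228)*(0.668) = -0.380304.
  denominator = (1)^2 + (-0.228)^2 + (0.668)^2 = 1.498208.
  rho(1) = -0.380304 / 1.498208 = -0.2538.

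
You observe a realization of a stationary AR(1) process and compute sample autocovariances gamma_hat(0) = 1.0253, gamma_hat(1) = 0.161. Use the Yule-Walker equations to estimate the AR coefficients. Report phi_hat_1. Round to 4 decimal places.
\hat\phi_{1} = 0.1570

The Yule-Walker equations for an AR(p) process read, in matrix form,
  Gamma_p phi = r_p,   with   (Gamma_p)_{ij} = gamma(|i - j|),
                       (r_p)_i = gamma(i),   i,j = 1..p.
Substitute the sample gammas (Toeplitz matrix and right-hand side of size 1):
  Gamma_p = [[1.0253]]
  r_p     = [0.161]
With p = 1 this is the single equation gamma(0) phi_1 = gamma(1):
  phi_hat_1 = gamma(1) / gamma(0) = 0.161 / 1.0253 = 0.1570.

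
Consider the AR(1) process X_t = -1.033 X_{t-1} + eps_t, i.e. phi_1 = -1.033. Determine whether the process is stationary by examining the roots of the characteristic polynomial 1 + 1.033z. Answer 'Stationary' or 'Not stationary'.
\text{Not stationary}

The AR(p) characteristic polynomial is P(z) = 1 + 1.033z.
Stationarity requires all roots to lie outside the unit circle, i.e. |z| > 1 for every root.
This is linear in z: 1 + (1.033) z = 0  =>  z = -1/(1.033) = -0.968054,  |z| = 0.968054.
Moduli of all roots: 0.9681.
All moduli strictly greater than 1? No.
Verdict: Not stationary.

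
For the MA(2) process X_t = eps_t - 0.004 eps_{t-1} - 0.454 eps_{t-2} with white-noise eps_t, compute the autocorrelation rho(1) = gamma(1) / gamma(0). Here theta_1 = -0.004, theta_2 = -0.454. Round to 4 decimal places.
\rho(1) = -0.0018

For an MA(q) process with theta_0 = 1, the autocovariance is
  gamma(k) = sigma^2 * sum_{i=0..q-k} theta_i * theta_{i+k},
and rho(k) = gamma(k) / gamma(0). Sigma^2 cancels.
  numerator   = (1)*(-0.004) + (-0.004)*(-0.454) = -0.002184.
  denominator = (1)^2 + (-0.004)^2 + (-0.454)^2 = 1.206132.
  rho(1) = -0.002184 / 1.206132 = -0.0018.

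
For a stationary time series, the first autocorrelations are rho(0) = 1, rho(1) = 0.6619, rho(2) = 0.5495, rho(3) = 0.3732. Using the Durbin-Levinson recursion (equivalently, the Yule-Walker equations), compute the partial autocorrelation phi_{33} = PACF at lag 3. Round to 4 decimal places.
\phi_{33} = -0.0919

The PACF at lag k is phi_{kk}, the last component of the solution
to the Yule-Walker system G_k phi = r_k where
  (G_k)_{ij} = rho(|i - j|), (r_k)_i = rho(i), i,j = 1..k.
Equivalently, Durbin-Levinson gives phi_{kk} iteratively:
  phi_{11} = rho(1)
  phi_{kk} = [rho(k) - sum_{j=1..k-1} phi_{k-1,j} rho(k-j)]
            / [1 - sum_{j=1..k-1} phi_{k-1,j} rho(j)],
  phi_{k,j} = phi_{k-1,j} - phi_{kk} phi_{k-1,k-j},  j = 1..k-1.
Step k = 1:
  phi_11 = rho(1) = 0.6619.
Step k = 2:
  phi_22 = [rho(2) - phi_11 rho(1)] / [1 - phi_11 rho(1)] = [0.5495 - (0.6619)(0.6619)] / [1 - (0.6619)(0.6619)]
         = 0.11138839 / 0.56188839 = 0.198239.
  Update: phi_21 = phi_11 - phi_22 phi_11 = 0.6619 - (0.198239)(0.6619) = 0.530685.
Step k = 3:
  phi_33 = [rho(3) - phi_21 rho(2) - phi_22 rho(1)] / [1 - phi_21 rho(1) - phi_22 rho(2)]
    numerator   = 0.3732 - (0.530685)(0.5495) - (0.198239)(0.6619) = -0.04962624
    denominator = 1 - (0.530685)(0.6619) - (0.198239)(0.5495) = 0.53980683
  phi_33 = -0.04962624 / 0.53980683 = -0.0919.
Therefore phi_{33} = -0.0919.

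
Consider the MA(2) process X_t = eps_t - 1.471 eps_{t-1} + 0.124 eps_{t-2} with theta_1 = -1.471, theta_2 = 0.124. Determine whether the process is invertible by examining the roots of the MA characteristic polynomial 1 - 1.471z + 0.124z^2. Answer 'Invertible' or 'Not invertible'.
\text{Not invertible}

The MA(q) characteristic polynomial is P(z) = 1 - 1.471z + 0.124z^2.
Invertibility requires all roots to lie outside the unit circle, i.e. |z| > 1 for every root.
Set 1 + (-1.471) z + (0.124) z^2 = 0, i.e. a z^2 + b z + c = 0 with a = 0.124, b = -1.471, c = 1.
Discriminant D = b^2 - 4ac = (-1.471)^2 - 4*(0.124)*1 = 2.163841 - (0.496) = 1.667841.
D >= 0, so the roots are real: z = (-b +/- sqrt(D)) / (2a) = (1.471 +/- 1.291449) / (0.248).
  z_1 = (1.471 + 1.291449) / (0.248) = 11.1389,   |z_1| = 11.1389.
  z_2 = (1.471 - 1.291449) / (0.248) = 0.724,   |z_2| = 0.724.
Moduli of all roots: 11.1389, 0.7240.
All moduli strictly greater than 1? No.
Verdict: Not invertible.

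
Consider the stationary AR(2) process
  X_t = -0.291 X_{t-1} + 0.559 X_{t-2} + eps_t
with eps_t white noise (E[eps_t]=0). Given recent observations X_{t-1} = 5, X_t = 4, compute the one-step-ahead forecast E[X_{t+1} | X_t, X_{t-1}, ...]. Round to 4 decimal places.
E[X_{t+1} \mid \mathcal F_t] = 1.6310

For an AR(p) model X_t = c + sum_i phi_i X_{t-i} + eps_t, the
one-step-ahead conditional mean is
  E[X_{t+1} | X_t, ...] = c + sum_i phi_i X_{t+1-i}.
Substitute known values:
  E[X_{t+1} | ...] = (-0.291) * (4) + (0.559) * (5)
                   = 1.6310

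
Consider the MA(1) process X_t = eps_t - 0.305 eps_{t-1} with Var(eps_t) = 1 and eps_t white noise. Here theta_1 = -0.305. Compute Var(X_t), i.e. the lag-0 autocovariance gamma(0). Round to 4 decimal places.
\gamma(0) = 1.0930

For an MA(q) process X_t = eps_t + sum_i theta_i eps_{t-i} with
Var(eps_t) = sigma^2, the variance is
  gamma(0) = sigma^2 * (1 + sum_i theta_i^2).
  sum_i theta_i^2 = (-0.305)^2 = 0.093025.
  gamma(0) = 1 * (1 + 0.093025) = 1 * 1.093025 = 1.093025, which rounds to 1.0930.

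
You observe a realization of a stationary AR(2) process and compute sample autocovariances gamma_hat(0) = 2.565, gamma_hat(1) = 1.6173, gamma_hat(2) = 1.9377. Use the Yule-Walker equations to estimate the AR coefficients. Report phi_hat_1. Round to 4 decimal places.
\hat\phi_{1} = 0.2560

The Yule-Walker equations for an AR(p) process read, in matrix form,
  Gamma_p phi = r_p,   with   (Gamma_p)_{ij} = gamma(|i - j|),
                       (r_p)_i = gamma(i),   i,j = 1..p.
Substitute the sample gammas (Toeplitz matrix and right-hand side of size 2):
  Gamma_p = [[2.565, 1.6173], [1.6173, 2.565]]
  r_p     = [1.6173, 1.9377]
Written out:
  2.565 phi_1 + 1.6173 phi_2 = 1.6173
  1.6173 phi_1 + 2.565 phi_2 = 1.9377
Solve by Cramer's rule:
  det = gamma(0)^2 - gamma(1)^2 = (2.565)^2 - (1.6173)^2 = 6.579225 - 2.61565929 = 3.96356571
  phi_hat_1 = [gamma(1) gamma(0) - gamma(1) gamma(2)] / det = [(1.6173)(2.565) - (1.6173)(1.9377)] / 3.96356571 = 1.01453229 / 3.96356571 = 0.256
  phi_hat_2 = [gamma(0) gamma(2) - gamma(1)^2] / det = [(2.565)(1.9377) - (1.6173)^2] / 3.96356571 = 2.35454121 / 3.96356571 = 0.594
So phi_hat = [0.2560, 0.5940].
Therefore phi_hat_1 = 0.2560.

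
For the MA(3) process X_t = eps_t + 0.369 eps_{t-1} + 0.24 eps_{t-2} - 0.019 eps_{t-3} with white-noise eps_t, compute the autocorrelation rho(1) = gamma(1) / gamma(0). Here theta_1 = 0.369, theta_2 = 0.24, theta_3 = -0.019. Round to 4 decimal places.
\rho(1) = 0.3794

For an MA(q) process with theta_0 = 1, the autocovariance is
  gamma(k) = sigma^2 * sum_{i=0..q-k} theta_i * theta_{i+k},
and rho(k) = gamma(k) / gamma(0). Sigma^2 cancels.
  numerator   = (1)*(0.369) + (0.369)*(0.24) + (0.24)*(-0.019) = 0.453.
  denominator = (1)^2 + (0.369)^2 + (0.24)^2 + (-0.019)^2 = 1.194122.
  rho(1) = 0.453 / 1.194122 = 0.3794.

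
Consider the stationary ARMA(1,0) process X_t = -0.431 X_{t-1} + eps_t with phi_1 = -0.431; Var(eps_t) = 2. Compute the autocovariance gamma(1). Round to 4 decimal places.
\gamma(1) = -1.0587

Multiply the model equation by X_{t-k} and take expectations. With theta_0 = psi_0 = 1 and psi_j the MA(infinity) weights, this gives
  gamma(k) - sum_i phi_i gamma(k-i) = c_k,
  c_k = sigma^2 * sum_{j=k..q} theta_j psi_{j-k}   (c_k = 0 for k > q),
using gamma(-m) = gamma(m).
Pure AR (q = 0): c_0 = sigma^2 = 2, c_k = 0 for k >= 1.
Equations for k = 0 and k = 1 (AR order 1):
  gamma(0) = phi_1 gamma(1) + c_0
  gamma(1) = phi_1 gamma(0) + c_1
Substituting the second into the first: gamma(0) (1 - phi_1^2) = c_0 + phi_1 c_1, so
  gamma(0) = c_0 / (1 - phi_1^2) = 2 / (1 - (-0.431)^2) = 2 / 0.814239 = 2.456281.
  gamma(1) = phi_1 gamma(0) = (-0.431)(2.456281) = -1.058657.
Therefore gamma(1) = -1.0587 (to 4 decimal places).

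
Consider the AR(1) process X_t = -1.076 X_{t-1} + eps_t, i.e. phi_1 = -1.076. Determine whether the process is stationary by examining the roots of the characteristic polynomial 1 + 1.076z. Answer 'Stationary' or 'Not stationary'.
\text{Not stationary}

The AR(p) characteristic polynomial is P(z) = 1 + 1.076z.
Stationarity requires all roots to lie outside the unit circle, i.e. |z| > 1 for every root.
This is linear in z: 1 + (1.076) z = 0  =>  z = -1/(1.076) = -0.929368,  |z| = 0.929368.
Moduli of all roots: 0.9294.
All moduli strictly greater than 1? No.
Verdict: Not stationary.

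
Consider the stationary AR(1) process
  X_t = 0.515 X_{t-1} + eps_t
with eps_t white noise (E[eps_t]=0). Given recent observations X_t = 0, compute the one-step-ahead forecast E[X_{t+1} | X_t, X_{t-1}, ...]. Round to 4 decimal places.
E[X_{t+1} \mid \mathcal F_t] = 0.0000

For an AR(p) model X_t = c + sum_i phi_i X_{t-i} + eps_t, the
one-step-ahead conditional mean is
  E[X_{t+1} | X_t, ...] = c + sum_i phi_i X_{t+1-i}.
Substitute known values:
  E[X_{t+1} | ...] = (0.515) * (0)
                   = 0.0000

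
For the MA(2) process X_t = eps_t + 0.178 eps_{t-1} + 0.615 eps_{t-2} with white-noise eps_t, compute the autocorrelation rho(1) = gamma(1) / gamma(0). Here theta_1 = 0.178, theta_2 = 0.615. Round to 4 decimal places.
\rho(1) = 0.2039

For an MA(q) process with theta_0 = 1, the autocovariance is
  gamma(k) = sigma^2 * sum_{i=0..q-k} theta_i * theta_{i+k},
and rho(k) = gamma(k) / gamma(0). Sigma^2 cancels.
  numerator   = (1)*(0.178) + (0.178)*(0.615) = 0.28747.
  denominator = (1)^2 + (0.178)^2 + (0.615)^2 = 1.409909.
  rho(1) = 0.28747 / 1.409909 = 0.2039.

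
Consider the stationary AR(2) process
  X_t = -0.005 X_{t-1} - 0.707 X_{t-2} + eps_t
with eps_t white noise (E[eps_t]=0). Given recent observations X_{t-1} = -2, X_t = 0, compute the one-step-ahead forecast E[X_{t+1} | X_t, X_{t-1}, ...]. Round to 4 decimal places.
E[X_{t+1} \mid \mathcal F_t] = 1.4140

For an AR(p) model X_t = c + sum_i phi_i X_{t-i} + eps_t, the
one-step-ahead conditional mean is
  E[X_{t+1} | X_t, ...] = c + sum_i phi_i X_{t+1-i}.
Substitute known values:
  E[X_{t+1} | ...] = (-0.005) * (0) + (-0.707) * (-2)
                   = 1.4140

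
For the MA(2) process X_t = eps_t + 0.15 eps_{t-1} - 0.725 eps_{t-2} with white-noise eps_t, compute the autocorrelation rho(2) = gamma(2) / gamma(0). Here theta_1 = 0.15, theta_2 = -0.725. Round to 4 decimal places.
\rho(2) = -0.4683

For an MA(q) process with theta_0 = 1, the autocovariance is
  gamma(k) = sigma^2 * sum_{i=0..q-k} theta_i * theta_{i+k},
and rho(k) = gamma(k) / gamma(0). Sigma^2 cancels.
  numerator   = (1)*(-0.725) = -0.725.
  denominator = (1)^2 + (0.15)^2 + (-0.725)^2 = 1.548125.
  rho(2) = -0.725 / 1.548125 = -0.4683.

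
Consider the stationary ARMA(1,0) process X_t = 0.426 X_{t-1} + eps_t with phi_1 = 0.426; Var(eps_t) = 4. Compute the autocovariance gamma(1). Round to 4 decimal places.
\gamma(1) = 2.0818

Multiply the model equation by X_{t-k} and take expectations. With theta_0 = psi_0 = 1 and psi_j the MA(infinity) weights, this gives
  gamma(k) - sum_i phi_i gamma(k-i) = c_k,
  c_k = sigma^2 * sum_{j=k..q} theta_j psi_{j-k}   (c_k = 0 for k > q),
using gamma(-m) = gamma(m).
Pure AR (q = 0): c_0 = sigma^2 = 4, c_k = 0 for k >= 1.
Equations for k = 0 and k = 1 (AR order 1):
  gamma(0) = phi_1 gamma(1) + c_0
  gamma(1) = phi_1 gamma(0) + c_1
Substituting the second into the first: gamma(0) (1 - phi_1^2) = c_0 + phi_1 c_1, so
  gamma(0) = c_0 / (1 - phi_1^2) = 4 / (1 - (0.426)^2) = 4 / 0.818524 = 4.886845.
  gamma(1) = phi_1 gamma(0) = (0.426)(4.886845) = 2.081796.
Therefore gamma(1) = 2.0818 (to 4 decimal places).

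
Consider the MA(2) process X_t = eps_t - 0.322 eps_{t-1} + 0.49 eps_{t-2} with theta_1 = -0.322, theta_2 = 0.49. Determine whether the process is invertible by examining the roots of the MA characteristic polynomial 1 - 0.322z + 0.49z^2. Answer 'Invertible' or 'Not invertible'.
\text{Invertible}

The MA(q) characteristic polynomial is P(z) = 1 - 0.322z + 0.49z^2.
Invertibility requires all roots to lie outside the unit circle, i.e. |z| > 1 for every root.
Set 1 + (-0.322) z + (0.49) z^2 = 0, i.e. a z^2 + b z + c = 0 with a = 0.49, b = -0.322, c = 1.
Discriminant D = b^2 - 4ac = (-0.322)^2 - 4*(0.49)*1 = 0.103684 - (1.96) = -1.856316.
D < 0, so the roots are the complex-conjugate pair z = (-b +/- i sqrt(-D)) / (2a) = 0.3286 +/- 1.3903i.
For a conjugate pair |z|^2 = z * conj(z) = (product of roots) = c/a = 1/(0.49) = 2.040816, so |z| = sqrt(2.040816) = 1.4286 for both roots.
Moduli of all roots: 1.4286, 1.4286.
All moduli strictly greater than 1? Yes.
Verdict: Invertible.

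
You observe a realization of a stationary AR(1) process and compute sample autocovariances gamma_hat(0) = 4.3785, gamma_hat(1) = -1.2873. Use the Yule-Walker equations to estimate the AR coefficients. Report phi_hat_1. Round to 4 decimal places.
\hat\phi_{1} = -0.2940

The Yule-Walker equations for an AR(p) process read, in matrix form,
  Gamma_p phi = r_p,   with   (Gamma_p)_{ij} = gamma(|i - j|),
                       (r_p)_i = gamma(i),   i,j = 1..p.
Substitute the sample gammas (Toeplitz matrix and right-hand side of size 1):
  Gamma_p = [[4.3785]]
  r_p     = [-1.2873]
With p = 1 this is the single equation gamma(0) phi_1 = gamma(1):
  phi_hat_1 = gamma(1) / gamma(0) = -1.2873 / 4.3785 = -0.2940.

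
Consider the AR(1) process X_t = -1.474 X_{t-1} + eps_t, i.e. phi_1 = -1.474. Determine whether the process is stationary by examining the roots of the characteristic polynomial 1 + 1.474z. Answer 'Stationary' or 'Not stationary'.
\text{Not stationary}

The AR(p) characteristic polynomial is P(z) = 1 + 1.474z.
Stationarity requires all roots to lie outside the unit circle, i.e. |z| > 1 for every root.
This is linear in z: 1 + (1.474) z = 0  =>  z = -1/(1.474) = -0.678426,  |z| = 0.678426.
Moduli of all roots: 0.6784.
All moduli strictly greater than 1? No.
Verdict: Not stationary.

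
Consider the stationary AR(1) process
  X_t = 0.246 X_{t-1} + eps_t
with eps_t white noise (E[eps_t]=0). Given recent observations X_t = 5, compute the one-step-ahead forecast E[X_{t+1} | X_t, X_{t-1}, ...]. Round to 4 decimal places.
E[X_{t+1} \mid \mathcal F_t] = 1.2300

For an AR(p) model X_t = c + sum_i phi_i X_{t-i} + eps_t, the
one-step-ahead conditional mean is
  E[X_{t+1} | X_t, ...] = c + sum_i phi_i X_{t+1-i}.
Substitute known values:
  E[X_{t+1} | ...] = (0.246) * (5)
                   = 1.2300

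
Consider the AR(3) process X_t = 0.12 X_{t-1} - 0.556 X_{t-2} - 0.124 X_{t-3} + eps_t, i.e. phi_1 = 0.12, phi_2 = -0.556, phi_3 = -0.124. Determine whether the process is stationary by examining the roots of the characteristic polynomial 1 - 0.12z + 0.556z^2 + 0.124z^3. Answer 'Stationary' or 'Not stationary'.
\text{Stationary}

The AR(p) characteristic polynomial is P(z) = 1 - 0.12z + 0.556z^2 + 0.124z^3.
Stationarity requires all roots to lie outside the unit circle, i.e. |z| > 1 for every root.
Degree 3: look for a simple real root z0 first, then factor out (1 - z/z0) and solve the remaining quadratic.
Testing z0 = -5: P(-5) = 1 + (-0.12)(-5) + (0.556)(-5)^2 + (0.124)(-5)^3
  = 1 + (0.6) + (13.9) + (-15.5) = 0.  So z_0 = -5 is a root, |z_0| = 5.
Divide out the factor (1 + 0.2 z) = (1 - z/z0) (since 1/z0 = -0.2):
  P(z) = (1 + 0.2 z)(1 + (-0.32) z + (0.62) z^2)
  [check: z-coef -0.32 - (-0.2) = -0.12; z^2-coef 0.62 - (-0.2)(-0.32) = 0.556; z^3-coef -(-0.2)(0.62) = 0.124.]
Remaining roots from the quadratic factor 1 + (-0.32) z + (0.62) z^2:
  Set 1 + (-0.32) z + (0.62) z^2 = 0, i.e. a z^2 + b z + c = 0 with a = 0.62, b = -0.32, c = 1.
  Discriminant D = b^2 - 4ac = (-0.32)^2 - 4*(0.62)*1 = 0.1024 - (2.48) = -2.3776.
  D < 0, so the roots are the complex-conjugate pair z = (-b +/- i sqrt(-D)) / (2a) = 0.2581 +/- 1.2435i.
  For a conjugate pair |z|^2 = z * conj(z) = (product of roots) = c/a = 1/(0.62) = 1.612903, so |z| = sqrt(1.612903) = 1.27 for both roots.
Moduli of all roots: 5.0000, 1.2700, 1.2700.
All moduli strictly greater than 1? Yes.
Verdict: Stationary.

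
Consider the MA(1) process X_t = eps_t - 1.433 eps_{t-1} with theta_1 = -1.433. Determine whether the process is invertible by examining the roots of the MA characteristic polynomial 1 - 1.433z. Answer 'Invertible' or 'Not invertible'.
\text{Not invertible}

The MA(q) characteristic polynomial is P(z) = 1 - 1.433z.
Invertibility requires all roots to lie outside the unit circle, i.e. |z| > 1 for every root.
This is linear in z: 1 + (-1.433) z = 0  =>  z = -1/(-1.433) = 0.697837,  |z| = 0.697837.
Moduli of all roots: 0.6978.
All moduli strictly greater than 1? No.
Verdict: Not invertible.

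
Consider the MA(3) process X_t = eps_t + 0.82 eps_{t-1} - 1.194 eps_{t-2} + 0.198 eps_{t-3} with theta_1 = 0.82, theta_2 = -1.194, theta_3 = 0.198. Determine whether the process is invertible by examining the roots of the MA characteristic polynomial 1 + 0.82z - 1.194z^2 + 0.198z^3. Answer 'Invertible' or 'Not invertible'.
\text{Not invertible}

The MA(q) characteristic polynomial is P(z) = 1 + 0.82z - 1.194z^2 + 0.198z^3.
Invertibility requires all roots to lie outside the unit circle, i.e. |z| > 1 for every root.
Degree 3: look for a simple real root z0 first, then factor out (1 - z/z0) and solve the remaining quadratic.
Testing z0 = 5: P(5) = 1 + (0.82)(5) + (-1.194)(5)^2 + (0.198)(5)^3
  = 1 + (4.1) + (-29.85) + (24.75) = 0.  So z_0 = 5 is a root, |z_0| = 5.
Divide out the factor (1 - 0.2 z) = (1 - z/z0) (since 1/z0 = 0.2):
  P(z) = (1 - 0.2 z)(1 + (1.02) z + (-0.99) z^2)
  [check: z-coef 1.02 - (0.2) = 0.82; z^2-coef -0.99 - (0.2)(1.02) = -1.194; z^3-coef -(0.2)(-0.99) = 0.198.]
Remaining roots from the quadratic factor 1 + (1.02) z + (-0.99) z^2:
  Set 1 + (1.02) z + (-0.99) z^2 = 0, i.e. a z^2 + b z + c = 0 with a = -0.99, b = 1.02, c = 1.
  Discriminant D = b^2 - 4ac = (1.02)^2 - 4*(-0.99)*1 = 1.0404 - (-3.96) = 5.0004.
  D >= 0, so the roots are real: z = (-b +/- sqrt(D)) / (2a) = (-1.02 +/- 2.236157) / (-1.98).
    z_1 = (-1.02 + 2.236157) / (-1.98) = -0.6142,   |z_1| = 0.6142.
    z_2 = (-1.02 - 2.236157) / (-1.98) = 1.6445,   |z_2| = 1.6445.
Moduli of all roots: 5.0000, 0.6142, 1.6445.
All moduli strictly greater than 1? No.
Verdict: Not invertible.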